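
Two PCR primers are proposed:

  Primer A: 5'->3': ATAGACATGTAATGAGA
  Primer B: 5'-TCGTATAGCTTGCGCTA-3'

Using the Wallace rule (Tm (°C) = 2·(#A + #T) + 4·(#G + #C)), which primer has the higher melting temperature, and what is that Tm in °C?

Primer A: A+T=12, G+C=5 → Tm = 2(12)+4(5) = 44°C
Primer B: A+T=9, G+C=8 → Tm = 2(9)+4(8) = 50°C
44°C vs 50°C → primer B is higher.

Primer B, 50°C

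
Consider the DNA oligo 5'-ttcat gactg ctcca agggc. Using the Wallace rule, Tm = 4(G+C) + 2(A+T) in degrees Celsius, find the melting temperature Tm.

62°C

Scanning the sequence gives T=5, G=5, A=4, C=6.
AT pairs contribute 9, GC pairs contribute 11.
Tm = 2×9 + 4×11 = 62°C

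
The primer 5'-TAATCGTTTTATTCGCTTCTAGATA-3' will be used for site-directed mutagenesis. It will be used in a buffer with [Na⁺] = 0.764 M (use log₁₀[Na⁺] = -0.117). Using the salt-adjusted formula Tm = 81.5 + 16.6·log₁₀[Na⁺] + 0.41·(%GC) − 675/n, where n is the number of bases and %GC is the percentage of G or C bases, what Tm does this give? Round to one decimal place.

64.0°C

Length n = 25. Scanning the sequence gives A=6, G=3, C=4, T=12.
G+C = 7, so %GC = 7/25 × 100 = 28%
Salt term: 16.6 × (-0.117) = -1.942
GC term: 0.41 × 28 = 11.48; length term: −675/25 = −27
Tm = 81.5 + (-1.942) + 11.48 − 27 = 64.038 → 64.0°C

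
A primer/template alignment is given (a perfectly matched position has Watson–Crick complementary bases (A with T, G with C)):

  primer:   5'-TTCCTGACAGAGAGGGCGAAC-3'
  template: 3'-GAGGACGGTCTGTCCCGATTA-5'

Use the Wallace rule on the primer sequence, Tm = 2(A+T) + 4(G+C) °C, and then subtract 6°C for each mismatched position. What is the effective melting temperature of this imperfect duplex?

Primer base counts: A=6, T=3, G=7, C=5 → A+T=9, G+C=12
Perfect-match Tm = 2(9) + 4(12) = 18 + 48 = 66°C
Mismatches (positions where the bases are not complementary): 5 (at positions 1, 7, 12, 18, 21)
Effective Tm = 66 − 5×6 = 66 − 30 = 36°C

36°C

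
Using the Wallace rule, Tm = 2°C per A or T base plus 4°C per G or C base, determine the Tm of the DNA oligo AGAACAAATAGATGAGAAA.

48°C

Counting bases: A=12, C=1, G=4, T=2
So N_AT = 14 and N_GC = 5.
Tm = 2×14 + 4×5 = 48°C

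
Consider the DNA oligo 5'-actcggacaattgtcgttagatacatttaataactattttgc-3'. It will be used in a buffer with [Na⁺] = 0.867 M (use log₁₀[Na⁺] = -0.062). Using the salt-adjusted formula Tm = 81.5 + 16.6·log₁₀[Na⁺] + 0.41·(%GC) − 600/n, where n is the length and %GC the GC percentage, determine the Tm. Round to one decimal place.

Length n = 42. Base counts: A=13, G=6, C=7, T=16
G+C = 13, so %GC = 13/42 × 100 = 30.952%
Salt term: 16.6 × (-0.062) = -1.029
GC term: 0.41 × 30.952 = 12.69; length term: −600/42 = −14.286
Tm = 81.5 + (-1.029) + 12.69 − 14.286 = 78.875 → 78.9°C

78.9°C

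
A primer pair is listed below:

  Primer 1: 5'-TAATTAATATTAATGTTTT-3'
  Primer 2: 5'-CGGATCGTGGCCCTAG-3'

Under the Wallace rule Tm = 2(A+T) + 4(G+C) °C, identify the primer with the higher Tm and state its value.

Primer 2, 54°C

Primer 1: A+T=18, G+C=1 → Tm = 2(18)+4(1) = 40°C
Primer 2: A+T=5, G+C=11 → Tm = 2(5)+4(11) = 54°C
40°C vs 54°C → primer 2 is higher.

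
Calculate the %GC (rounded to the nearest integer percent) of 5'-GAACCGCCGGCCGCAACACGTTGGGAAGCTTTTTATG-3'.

Counting bases: A=8, C=10, T=8, G=11
G+C = 11 + 10 = 21 out of 37 bases
%GC = 21/37 × 100 = 56.76% ≈ 57%

57%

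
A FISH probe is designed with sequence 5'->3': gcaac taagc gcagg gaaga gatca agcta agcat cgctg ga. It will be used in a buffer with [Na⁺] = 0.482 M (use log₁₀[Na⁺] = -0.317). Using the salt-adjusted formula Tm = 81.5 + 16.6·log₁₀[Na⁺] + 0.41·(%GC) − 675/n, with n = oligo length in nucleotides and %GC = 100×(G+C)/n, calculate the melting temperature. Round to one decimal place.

Length n = 42. Base counts: A=15, G=13, T=5, C=9
G+C = 22, so %GC = 22/42 × 100 = 52.381%
Salt term: 16.6 × (-0.317) = -5.262
GC term: 0.41 × 52.381 = 21.476; length term: −675/42 = −16.071
Tm = 81.5 + (-5.262) + 21.476 − 16.071 = 81.643 → 81.6°C

81.6°C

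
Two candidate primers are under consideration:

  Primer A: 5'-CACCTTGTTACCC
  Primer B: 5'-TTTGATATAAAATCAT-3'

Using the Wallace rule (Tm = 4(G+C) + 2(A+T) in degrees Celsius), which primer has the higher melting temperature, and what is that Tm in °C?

Primer A, 40°C

Primer A: A+T=6, G+C=7 → Tm = 2(6)+4(7) = 40°C
Primer B: A+T=14, G+C=2 → Tm = 2(14)+4(2) = 36°C
40°C vs 36°C → primer A is higher.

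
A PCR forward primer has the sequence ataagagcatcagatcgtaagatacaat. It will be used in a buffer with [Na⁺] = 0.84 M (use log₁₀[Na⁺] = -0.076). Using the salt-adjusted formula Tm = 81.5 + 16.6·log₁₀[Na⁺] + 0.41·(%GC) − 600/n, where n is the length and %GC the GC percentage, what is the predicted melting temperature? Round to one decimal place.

72.0°C

Length n = 28. Counting bases: G=5, A=13, C=4, T=6
G+C = 9, so %GC = 9/28 × 100 = 32.143%
Salt term: 16.6 × (-0.076) = -1.262
GC term: 0.41 × 32.143 = 13.179; length term: −600/28 = −21.429
Tm = 81.5 + (-1.262) + 13.179 − 21.429 = 71.988 → 72.0°C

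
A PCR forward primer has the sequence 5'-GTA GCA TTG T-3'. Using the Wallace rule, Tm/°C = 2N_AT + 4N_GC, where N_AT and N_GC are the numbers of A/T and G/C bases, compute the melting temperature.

28°C

A=2, G=3, C=1, T=4
So N_AT = 6 and N_GC = 4.
Tm = 2(6) + 4(4) = 12 + 16 = 28°C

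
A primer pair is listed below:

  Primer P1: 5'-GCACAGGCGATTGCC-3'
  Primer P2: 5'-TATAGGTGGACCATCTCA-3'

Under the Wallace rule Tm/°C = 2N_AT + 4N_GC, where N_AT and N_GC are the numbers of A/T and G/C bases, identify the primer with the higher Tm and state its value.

Primer P1: A+T=5, G+C=10 → Tm = 2(5)+4(10) = 50°C
Primer P2: A+T=10, G+C=8 → Tm = 2(10)+4(8) = 52°C
50°C vs 52°C → primer P2 is higher.

Primer P2, 52°C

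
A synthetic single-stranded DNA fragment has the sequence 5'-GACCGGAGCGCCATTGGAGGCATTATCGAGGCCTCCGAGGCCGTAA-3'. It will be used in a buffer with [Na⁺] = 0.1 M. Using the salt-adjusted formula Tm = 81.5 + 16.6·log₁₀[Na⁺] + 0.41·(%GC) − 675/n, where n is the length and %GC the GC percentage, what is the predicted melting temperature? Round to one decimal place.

76.1°C

Length n = 46. Scanning the sequence gives A=10, G=16, C=13, T=7.
G+C = 29, so %GC = 29/46 × 100 = 63.043%
Salt term: 16.6 × (-1) = -16.6
GC term: 0.41 × 63.043 = 25.848; length term: −675/46 = −14.674
Tm = 81.5 + (-16.6) + 25.848 − 14.674 = 76.074 → 76.1°C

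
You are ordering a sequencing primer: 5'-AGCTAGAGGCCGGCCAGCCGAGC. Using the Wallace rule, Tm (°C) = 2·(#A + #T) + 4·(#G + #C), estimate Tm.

80°C

Base counts: C=8, A=5, T=1, G=9
AT pairs contribute 6, GC pairs contribute 17.
Tm = 4·17 + 2·6 = 68 + 12 = 80°C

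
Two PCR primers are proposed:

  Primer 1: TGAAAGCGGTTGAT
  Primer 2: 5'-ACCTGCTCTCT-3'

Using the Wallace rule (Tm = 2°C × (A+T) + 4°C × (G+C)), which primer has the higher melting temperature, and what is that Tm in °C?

Primer 1: A+T=8, G+C=6 → Tm = 2(8)+4(6) = 40°C
Primer 2: A+T=5, G+C=6 → Tm = 2(5)+4(6) = 34°C
40°C vs 34°C → primer 1 is higher.

Primer 1, 40°C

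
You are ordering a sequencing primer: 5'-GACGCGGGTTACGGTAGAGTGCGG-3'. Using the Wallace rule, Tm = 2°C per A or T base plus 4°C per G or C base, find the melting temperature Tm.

Counting bases: C=4, G=12, A=4, T=4
So N_AT = 8 and N_GC = 16.
Tm = 2×8 + 4×16 = 80°C

80°C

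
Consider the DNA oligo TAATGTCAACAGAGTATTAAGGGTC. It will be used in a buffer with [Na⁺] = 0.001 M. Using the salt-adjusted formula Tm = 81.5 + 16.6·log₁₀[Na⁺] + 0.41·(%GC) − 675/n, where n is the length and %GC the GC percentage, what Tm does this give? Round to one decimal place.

Length n = 25. Base counts: T=7, G=6, C=3, A=9
G+C = 9, so %GC = 9/25 × 100 = 36%
Salt term: 16.6 × (-3) = -49.8
GC term: 0.41 × 36 = 14.76; length term: −675/25 = −27
Tm = 81.5 + (-49.8) + 14.76 − 27 = 19.46 → 19.5°C

19.5°C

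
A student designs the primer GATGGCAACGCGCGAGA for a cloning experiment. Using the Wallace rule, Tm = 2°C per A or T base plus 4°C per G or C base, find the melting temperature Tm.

Base counts: G=7, A=5, C=4, T=1
A+T = 6, G+C = 11
Tm = 2(6) + 4(11) = 12 + 44 = 56°C

56°C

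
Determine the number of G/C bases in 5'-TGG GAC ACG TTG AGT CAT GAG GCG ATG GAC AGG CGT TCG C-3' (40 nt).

Counting bases: G=16, A=8, T=8, C=8
Total G or C: 16 + 8 = 24

24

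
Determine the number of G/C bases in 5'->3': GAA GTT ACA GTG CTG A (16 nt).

Scanning the sequence gives C=2, A=5, T=4, G=5.
G+C = 5 + 2 = 7

7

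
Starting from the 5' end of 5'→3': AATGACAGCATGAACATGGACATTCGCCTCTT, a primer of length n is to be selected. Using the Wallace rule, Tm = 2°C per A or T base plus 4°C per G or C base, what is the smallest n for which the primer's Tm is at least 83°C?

First 28 bases: AATGACAGCATGAACATGGACATTCGCC → Tm = 82°C (< 83°C)
First 29 bases: AATGACAGCATGAACATGGACATTCGCCT → Tm = 84°C (≥ 83°C)
Each additional base adds 2°C (A/T) or 4°C (G/C), so Tm is non-decreasing in n; n = 29 is the first length to reach 83°C.

n = 29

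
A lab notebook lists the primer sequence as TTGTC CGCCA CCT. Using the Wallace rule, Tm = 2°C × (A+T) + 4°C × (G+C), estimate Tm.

G=2, A=1, T=4, C=6
So N_AT = 5 and N_GC = 8.
Tm = 4·8 + 2·5 = 32 + 10 = 42°C

42°C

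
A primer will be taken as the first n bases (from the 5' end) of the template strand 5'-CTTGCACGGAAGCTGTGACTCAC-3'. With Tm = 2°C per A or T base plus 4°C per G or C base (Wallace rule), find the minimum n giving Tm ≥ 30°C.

n = 9

First 8 bases: CTTGCACG → Tm = 26°C (< 30°C)
First 9 bases: CTTGCACGG → Tm = 30°C (≥ 30°C)
Each additional base adds 2°C (A/T) or 4°C (G/C), so Tm is non-decreasing in n; n = 9 is the first length to reach 30°C.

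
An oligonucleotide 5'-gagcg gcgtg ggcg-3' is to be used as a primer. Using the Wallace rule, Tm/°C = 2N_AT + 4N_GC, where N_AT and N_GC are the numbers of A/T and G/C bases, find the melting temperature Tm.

Counting bases: T=1, A=1, G=9, C=3
So N_AT = 2 and N_GC = 12.
Tm = 4·12 + 2·2 = 48 + 4 = 52°C

52°C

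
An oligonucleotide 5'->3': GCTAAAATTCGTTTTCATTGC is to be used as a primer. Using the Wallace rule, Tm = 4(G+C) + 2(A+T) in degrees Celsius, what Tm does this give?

Counting bases: A=5, T=9, C=4, G=3
AT pairs contribute 14, GC pairs contribute 7.
Tm = 2×14 + 4×7 = 56°C

56°C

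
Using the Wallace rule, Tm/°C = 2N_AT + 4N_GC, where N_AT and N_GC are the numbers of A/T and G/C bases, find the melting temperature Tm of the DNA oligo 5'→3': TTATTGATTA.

22°C

Scanning the sequence gives A=3, T=6, C=0, G=1.
A+T = 9, G+C = 1
Tm = 2(9) + 4(1) = 18 + 4 = 22°C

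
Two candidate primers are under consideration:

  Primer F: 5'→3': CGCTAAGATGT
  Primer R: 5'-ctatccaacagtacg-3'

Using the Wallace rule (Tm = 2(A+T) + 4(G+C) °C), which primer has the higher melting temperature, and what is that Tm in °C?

Primer F: A+T=6, G+C=5 → Tm = 2(6)+4(5) = 32°C
Primer R: A+T=8, G+C=7 → Tm = 2(8)+4(7) = 44°C
32°C vs 44°C → primer R is higher.

Primer R, 44°C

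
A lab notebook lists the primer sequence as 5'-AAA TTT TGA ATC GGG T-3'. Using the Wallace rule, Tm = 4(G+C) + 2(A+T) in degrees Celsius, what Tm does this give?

Scanning the sequence gives T=6, C=1, G=4, A=5.
AT pairs contribute 11, GC pairs contribute 5.
Tm = 4·5 + 2·11 = 20 + 22 = 42°C

42°C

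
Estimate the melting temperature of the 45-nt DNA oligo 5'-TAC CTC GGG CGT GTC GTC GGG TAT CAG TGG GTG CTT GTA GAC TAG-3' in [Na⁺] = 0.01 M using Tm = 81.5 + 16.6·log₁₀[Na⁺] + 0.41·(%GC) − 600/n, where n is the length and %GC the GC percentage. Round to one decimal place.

Length n = 45. Scanning the sequence gives C=9, T=13, A=6, G=17.
G+C = 26, so %GC = 26/45 × 100 = 57.778%
Salt term: 16.6 × (-2) = -33.2
GC term: 0.41 × 57.778 = 23.689; length term: −600/45 = −13.333
Tm = 81.5 + (-33.2) + 23.689 − 13.333 = 58.656 → 58.7°C

58.7°C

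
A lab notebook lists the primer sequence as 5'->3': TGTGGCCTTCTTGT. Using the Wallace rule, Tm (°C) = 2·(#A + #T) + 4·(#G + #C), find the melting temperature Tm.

Scanning the sequence gives G=4, T=7, A=0, C=3.
So N_AT = 7 and N_GC = 7.
Tm = 2×7 + 4×7 = 42°C

42°C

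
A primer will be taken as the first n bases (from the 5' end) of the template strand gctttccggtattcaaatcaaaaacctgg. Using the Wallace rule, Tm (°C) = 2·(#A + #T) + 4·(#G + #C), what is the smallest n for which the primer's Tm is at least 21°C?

First 6 bases: GCTTTC → Tm = 18°C (< 21°C)
First 7 bases: GCTTTCC → Tm = 22°C (≥ 21°C)
Each additional base adds 2°C (A/T) or 4°C (G/C), so Tm is non-decreasing in n; n = 7 is the first length to reach 21°C.

n = 7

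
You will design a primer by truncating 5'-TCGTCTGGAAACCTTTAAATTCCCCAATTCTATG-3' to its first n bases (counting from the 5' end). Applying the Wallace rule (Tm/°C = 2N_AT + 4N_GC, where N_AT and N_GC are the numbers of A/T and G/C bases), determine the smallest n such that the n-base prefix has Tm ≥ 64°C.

n = 23

First 22 bases: TCGTCTGGAAACCTTTAAATTC → Tm = 60°C (< 64°C)
First 23 bases: TCGTCTGGAAACCTTTAAATTCC → Tm = 64°C (≥ 64°C)
Since every base adds ≥2°C, Tm only increases with n, so the threshold is first crossed at n = 23.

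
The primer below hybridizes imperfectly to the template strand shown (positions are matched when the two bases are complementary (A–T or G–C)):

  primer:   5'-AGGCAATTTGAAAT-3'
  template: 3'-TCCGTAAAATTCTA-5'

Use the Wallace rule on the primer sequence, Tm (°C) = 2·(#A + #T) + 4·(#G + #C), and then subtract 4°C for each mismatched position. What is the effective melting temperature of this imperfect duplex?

Primer base counts: A=6, T=4, G=3, C=1 → A+T=10, G+C=4
Perfect-match Tm = 2(10) + 4(4) = 20 + 16 = 36°C
Mismatches (positions where the bases are not complementary): 3 (at positions 6, 10, 12)
Effective Tm = 36 − 3×4 = 36 − 12 = 24°C

24°C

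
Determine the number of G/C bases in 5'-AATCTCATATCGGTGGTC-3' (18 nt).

8

A=4, T=6, C=4, G=4
Total G or C: 4 + 4 = 8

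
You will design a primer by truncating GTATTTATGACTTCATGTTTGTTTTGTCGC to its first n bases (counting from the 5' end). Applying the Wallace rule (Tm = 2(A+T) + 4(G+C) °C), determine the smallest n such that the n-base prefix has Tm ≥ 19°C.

First 8 bases: GTATTTAT → Tm = 18°C (< 19°C)
First 9 bases: GTATTTATG → Tm = 22°C (≥ 19°C)
Each additional base adds 2°C (A/T) or 4°C (G/C), so Tm is non-decreasing in n; n = 9 is the first length to reach 19°C.

n = 9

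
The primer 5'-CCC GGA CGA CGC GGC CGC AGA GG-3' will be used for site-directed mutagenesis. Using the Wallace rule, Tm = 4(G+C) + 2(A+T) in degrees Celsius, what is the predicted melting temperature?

Base counts: C=9, A=4, T=0, G=10
So N_AT = 4 and N_GC = 19.
Tm = 4·19 + 2·4 = 76 + 8 = 84°C

84°C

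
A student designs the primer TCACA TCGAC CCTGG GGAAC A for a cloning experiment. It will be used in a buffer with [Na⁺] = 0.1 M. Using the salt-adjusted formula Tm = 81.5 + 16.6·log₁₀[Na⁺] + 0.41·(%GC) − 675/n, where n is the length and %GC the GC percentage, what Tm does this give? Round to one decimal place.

Length n = 21. Base counts: G=5, C=7, A=6, T=3
G+C = 12, so %GC = 12/21 × 100 = 57.143%
Salt term: 16.6 × (-1) = -16.6
GC term: 0.41 × 57.143 = 23.429; length term: −675/21 = −32.143
Tm = 81.5 + (-16.6) + 23.429 − 32.143 = 56.186 → 56.2°C

56.2°C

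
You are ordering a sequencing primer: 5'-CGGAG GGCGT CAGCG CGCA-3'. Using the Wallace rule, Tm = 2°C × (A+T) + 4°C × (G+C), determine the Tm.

T=1, C=6, G=9, A=3
A+T = 4, G+C = 15
Tm = 2(4) + 4(15) = 8 + 60 = 68°C

68°C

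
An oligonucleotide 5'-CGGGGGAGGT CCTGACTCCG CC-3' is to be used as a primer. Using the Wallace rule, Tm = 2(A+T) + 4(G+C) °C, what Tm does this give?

78°C

Counting bases: C=8, A=2, T=3, G=9
So N_AT = 5 and N_GC = 17.
Tm = 2(5) + 4(17) = 10 + 68 = 78°C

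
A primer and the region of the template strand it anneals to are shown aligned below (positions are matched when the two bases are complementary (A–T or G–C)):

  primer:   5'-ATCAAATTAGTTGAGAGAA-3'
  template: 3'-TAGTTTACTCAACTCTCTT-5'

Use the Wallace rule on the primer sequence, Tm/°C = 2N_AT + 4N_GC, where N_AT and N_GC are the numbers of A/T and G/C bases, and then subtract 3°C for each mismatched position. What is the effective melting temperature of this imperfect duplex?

Primer base counts: A=9, T=5, G=4, C=1 → A+T=14, G+C=5
Perfect-match Tm = 2(14) + 4(5) = 28 + 20 = 48°C
Mismatches (positions where the bases are not complementary): 1 (at position 8)
Effective Tm = 48 − 1×3 = 48 − 3 = 45°C

45°C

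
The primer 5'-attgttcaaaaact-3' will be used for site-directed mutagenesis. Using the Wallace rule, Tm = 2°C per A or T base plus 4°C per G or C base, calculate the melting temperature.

Counting bases: T=5, A=6, G=1, C=2
A+T = 11, G+C = 3
Tm = 4·3 + 2·11 = 12 + 22 = 34°C

34°C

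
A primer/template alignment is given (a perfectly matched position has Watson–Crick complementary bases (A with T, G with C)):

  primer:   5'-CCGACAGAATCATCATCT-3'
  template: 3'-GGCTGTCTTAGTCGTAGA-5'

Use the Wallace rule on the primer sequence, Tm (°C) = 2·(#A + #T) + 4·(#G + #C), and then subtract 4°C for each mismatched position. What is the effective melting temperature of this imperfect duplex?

Primer base counts: A=6, T=4, G=2, C=6 → A+T=10, G+C=8
Perfect-match Tm = 2(10) + 4(8) = 20 + 32 = 52°C
Mismatches (positions where the bases are not complementary): 1 (at position 13)
Effective Tm = 52 − 1×4 = 52 − 4 = 48°C

48°C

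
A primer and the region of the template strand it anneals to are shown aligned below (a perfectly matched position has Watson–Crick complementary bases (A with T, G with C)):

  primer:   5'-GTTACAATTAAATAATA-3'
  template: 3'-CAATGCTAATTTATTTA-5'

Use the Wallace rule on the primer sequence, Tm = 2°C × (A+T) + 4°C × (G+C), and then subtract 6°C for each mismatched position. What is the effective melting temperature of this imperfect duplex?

20°C

Primer base counts: A=9, T=6, G=1, C=1 → A+T=15, G+C=2
Perfect-match Tm = 2(15) + 4(2) = 30 + 8 = 38°C
Mismatches (positions where the bases are not complementary): 3 (at positions 6, 16, 17)
Effective Tm = 38 − 3×6 = 38 − 18 = 20°C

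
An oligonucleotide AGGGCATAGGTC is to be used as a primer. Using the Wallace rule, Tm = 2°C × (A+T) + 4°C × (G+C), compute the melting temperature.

38°C

Counting bases: T=2, G=5, C=2, A=3
A+T = 5, G+C = 7
Tm = 2×5 + 4×7 = 38°C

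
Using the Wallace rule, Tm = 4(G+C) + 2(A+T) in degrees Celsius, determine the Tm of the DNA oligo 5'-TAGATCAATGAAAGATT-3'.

42°C

Scanning the sequence gives A=8, G=3, C=1, T=5.
AT pairs contribute 13, GC pairs contribute 4.
Tm = 4·4 + 2·13 = 16 + 26 = 42°C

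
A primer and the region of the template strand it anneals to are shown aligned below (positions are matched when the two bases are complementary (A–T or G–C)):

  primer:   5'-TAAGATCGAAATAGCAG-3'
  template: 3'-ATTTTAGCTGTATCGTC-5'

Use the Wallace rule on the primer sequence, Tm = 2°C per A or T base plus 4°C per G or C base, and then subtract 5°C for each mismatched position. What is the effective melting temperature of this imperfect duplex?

Primer base counts: A=8, T=3, G=4, C=2 → A+T=11, G+C=6
Perfect-match Tm = 2(11) + 4(6) = 22 + 24 = 46°C
Mismatches (positions where the bases are not complementary): 2 (at positions 4, 10)
Effective Tm = 46 − 2×5 = 46 − 10 = 36°C

36°C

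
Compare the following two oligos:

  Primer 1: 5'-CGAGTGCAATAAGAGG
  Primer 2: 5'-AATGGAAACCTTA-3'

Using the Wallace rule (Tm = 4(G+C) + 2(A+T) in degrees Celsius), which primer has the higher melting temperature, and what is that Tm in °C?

Primer 1, 48°C

Primer 1: A+T=8, G+C=8 → Tm = 2(8)+4(8) = 48°C
Primer 2: A+T=9, G+C=4 → Tm = 2(9)+4(4) = 34°C
48°C vs 34°C → primer 1 is higher.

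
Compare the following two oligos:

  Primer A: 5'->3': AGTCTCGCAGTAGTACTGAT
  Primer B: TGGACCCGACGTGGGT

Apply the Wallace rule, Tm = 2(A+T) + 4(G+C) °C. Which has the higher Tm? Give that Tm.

Primer A: A+T=11, G+C=9 → Tm = 2(11)+4(9) = 58°C
Primer B: A+T=5, G+C=11 → Tm = 2(5)+4(11) = 54°C
58°C vs 54°C → primer A is higher.

Primer A, 58°C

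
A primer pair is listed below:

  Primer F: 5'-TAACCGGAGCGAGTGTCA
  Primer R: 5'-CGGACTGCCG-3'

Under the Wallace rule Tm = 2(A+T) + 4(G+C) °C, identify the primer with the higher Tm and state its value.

Primer F, 56°C

Primer F: A+T=8, G+C=10 → Tm = 2(8)+4(10) = 56°C
Primer R: A+T=2, G+C=8 → Tm = 2(2)+4(8) = 36°C
56°C vs 36°C → primer F is higher.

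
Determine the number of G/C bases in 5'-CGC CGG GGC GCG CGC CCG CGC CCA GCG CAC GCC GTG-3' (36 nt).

Counting bases: A=2, G=15, C=18, T=1
G+C = 15 + 18 = 33

33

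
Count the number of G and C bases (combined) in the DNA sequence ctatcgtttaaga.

Base counts: T=5, C=2, G=2, A=4
G+C = 2 + 2 = 4

4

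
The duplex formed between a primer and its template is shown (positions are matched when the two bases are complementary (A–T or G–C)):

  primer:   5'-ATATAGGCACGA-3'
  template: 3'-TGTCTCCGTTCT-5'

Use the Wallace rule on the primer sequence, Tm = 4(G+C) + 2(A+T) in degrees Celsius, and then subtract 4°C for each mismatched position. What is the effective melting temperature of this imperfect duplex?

Primer base counts: A=5, T=2, G=3, C=2 → A+T=7, G+C=5
Perfect-match Tm = 2(7) + 4(5) = 14 + 20 = 34°C
Mismatches (positions where the bases are not complementary): 3 (at positions 2, 4, 10)
Effective Tm = 34 − 3×4 = 34 − 12 = 22°C

22°C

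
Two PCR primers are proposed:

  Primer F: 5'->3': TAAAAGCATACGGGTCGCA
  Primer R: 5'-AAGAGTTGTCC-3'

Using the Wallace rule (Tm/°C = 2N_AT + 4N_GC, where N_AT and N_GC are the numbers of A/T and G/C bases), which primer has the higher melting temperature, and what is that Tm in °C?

Primer F, 56°C

Primer F: A+T=10, G+C=9 → Tm = 2(10)+4(9) = 56°C
Primer R: A+T=6, G+C=5 → Tm = 2(6)+4(5) = 32°C
56°C vs 32°C → primer F is higher.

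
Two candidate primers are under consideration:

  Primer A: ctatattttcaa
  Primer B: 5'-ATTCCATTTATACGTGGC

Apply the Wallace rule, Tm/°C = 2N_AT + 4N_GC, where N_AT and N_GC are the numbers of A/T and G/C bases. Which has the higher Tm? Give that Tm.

Primer A: A+T=10, G+C=2 → Tm = 2(10)+4(2) = 28°C
Primer B: A+T=11, G+C=7 → Tm = 2(11)+4(7) = 50°C
28°C vs 50°C → primer B is higher.

Primer B, 50°C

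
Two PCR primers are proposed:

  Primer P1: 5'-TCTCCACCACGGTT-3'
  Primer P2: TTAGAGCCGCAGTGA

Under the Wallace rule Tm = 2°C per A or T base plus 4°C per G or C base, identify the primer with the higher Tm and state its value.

Primer P2, 46°C

Primer P1: A+T=6, G+C=8 → Tm = 2(6)+4(8) = 44°C
Primer P2: A+T=7, G+C=8 → Tm = 2(7)+4(8) = 46°C
44°C vs 46°C → primer P2 is higher.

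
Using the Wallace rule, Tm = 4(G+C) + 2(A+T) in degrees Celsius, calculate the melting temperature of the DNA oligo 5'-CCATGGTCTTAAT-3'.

C=3, T=5, G=2, A=3
A+T = 8, G+C = 5
Tm = 2(8) + 4(5) = 16 + 20 = 36°C

36°C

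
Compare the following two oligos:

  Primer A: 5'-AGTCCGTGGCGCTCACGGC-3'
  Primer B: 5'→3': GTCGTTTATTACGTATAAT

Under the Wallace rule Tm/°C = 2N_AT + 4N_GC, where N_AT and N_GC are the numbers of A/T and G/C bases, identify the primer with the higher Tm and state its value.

Primer A, 66°C

Primer A: A+T=5, G+C=14 → Tm = 2(5)+4(14) = 66°C
Primer B: A+T=14, G+C=5 → Tm = 2(14)+4(5) = 48°C
66°C vs 48°C → primer A is higher.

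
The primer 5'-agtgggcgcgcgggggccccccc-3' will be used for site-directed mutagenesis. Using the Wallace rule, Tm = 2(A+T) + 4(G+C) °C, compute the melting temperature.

88°C

T=1, C=10, G=11, A=1
A+T = 2, G+C = 21
Tm = 2(2) + 4(21) = 4 + 84 = 88°C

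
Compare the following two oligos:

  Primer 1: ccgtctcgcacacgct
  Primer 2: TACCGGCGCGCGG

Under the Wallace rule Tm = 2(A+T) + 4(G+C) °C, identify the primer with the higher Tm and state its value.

Primer 1: A+T=5, G+C=11 → Tm = 2(5)+4(11) = 54°C
Primer 2: A+T=2, G+C=11 → Tm = 2(2)+4(11) = 48°C
54°C vs 48°C → primer 1 is higher.

Primer 1, 54°C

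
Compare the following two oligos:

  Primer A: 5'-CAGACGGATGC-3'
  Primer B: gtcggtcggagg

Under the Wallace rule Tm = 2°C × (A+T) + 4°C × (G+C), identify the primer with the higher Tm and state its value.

Primer B, 42°C

Primer A: A+T=4, G+C=7 → Tm = 2(4)+4(7) = 36°C
Primer B: A+T=3, G+C=9 → Tm = 2(3)+4(9) = 42°C
36°C vs 42°C → primer B is higher.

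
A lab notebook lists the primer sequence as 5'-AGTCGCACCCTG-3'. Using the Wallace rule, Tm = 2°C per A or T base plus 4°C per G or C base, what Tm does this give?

40°C

Counting bases: A=2, T=2, C=5, G=3
AT pairs contribute 4, GC pairs contribute 8.
Tm = 2(4) + 4(8) = 8 + 32 = 40°C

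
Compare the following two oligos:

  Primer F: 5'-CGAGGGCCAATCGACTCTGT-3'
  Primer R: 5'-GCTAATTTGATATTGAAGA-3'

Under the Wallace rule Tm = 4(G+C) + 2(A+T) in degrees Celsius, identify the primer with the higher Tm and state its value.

Primer F, 64°C

Primer F: A+T=8, G+C=12 → Tm = 2(8)+4(12) = 64°C
Primer R: A+T=14, G+C=5 → Tm = 2(14)+4(5) = 48°C
64°C vs 48°C → primer F is higher.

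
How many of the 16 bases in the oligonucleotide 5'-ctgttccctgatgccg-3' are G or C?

10

T=5, A=1, C=6, G=4
G+C = 4 + 6 = 10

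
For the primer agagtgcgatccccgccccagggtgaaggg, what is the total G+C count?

Base counts: C=9, G=12, T=3, A=6
Total G or C: 12 + 9 = 21

21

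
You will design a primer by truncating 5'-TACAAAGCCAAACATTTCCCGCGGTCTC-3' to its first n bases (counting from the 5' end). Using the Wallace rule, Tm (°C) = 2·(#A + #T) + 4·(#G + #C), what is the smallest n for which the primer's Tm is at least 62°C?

n = 22

First 21 bases: TACAAAGCCAAACATTTCCCG → Tm = 60°C (< 62°C)
First 22 bases: TACAAAGCCAAACATTTCCCGC → Tm = 64°C (≥ 62°C)
Each additional base adds 2°C (A/T) or 4°C (G/C), so Tm is non-decreasing in n; n = 22 is the first length to reach 62°C.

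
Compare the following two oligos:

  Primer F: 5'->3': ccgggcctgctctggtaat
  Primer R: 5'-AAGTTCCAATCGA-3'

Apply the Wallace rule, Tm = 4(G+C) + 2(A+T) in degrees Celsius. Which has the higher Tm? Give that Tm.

Primer F, 62°C

Primer F: A+T=7, G+C=12 → Tm = 2(7)+4(12) = 62°C
Primer R: A+T=8, G+C=5 → Tm = 2(8)+4(5) = 36°C
62°C vs 36°C → primer F is higher.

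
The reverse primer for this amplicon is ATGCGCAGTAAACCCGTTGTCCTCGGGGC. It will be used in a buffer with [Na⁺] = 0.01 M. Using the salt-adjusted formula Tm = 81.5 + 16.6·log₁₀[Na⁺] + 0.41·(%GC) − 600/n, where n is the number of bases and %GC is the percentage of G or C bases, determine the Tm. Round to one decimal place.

53.1°C

Length n = 29. Base counts: A=5, T=6, G=9, C=9
G+C = 18, so %GC = 18/29 × 100 = 62.069%
Salt term: 16.6 × (-2) = -33.2
GC term: 0.41 × 62.069 = 25.448; length term: −600/29 = −20.69
Tm = 81.5 + (-33.2) + 25.448 − 20.69 = 53.058 → 53.1°C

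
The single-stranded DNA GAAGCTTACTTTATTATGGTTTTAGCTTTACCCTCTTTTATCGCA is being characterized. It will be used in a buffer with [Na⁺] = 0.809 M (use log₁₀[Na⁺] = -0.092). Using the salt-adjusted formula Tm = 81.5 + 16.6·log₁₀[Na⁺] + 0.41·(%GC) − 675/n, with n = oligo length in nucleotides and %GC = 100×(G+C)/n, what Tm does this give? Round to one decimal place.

78.6°C

Length n = 45. Base counts: A=9, G=6, T=21, C=9
G+C = 15, so %GC = 15/45 × 100 = 33.333%
Salt term: 16.6 × (-0.092) = -1.527
GC term: 0.41 × 33.333 = 13.667; length term: −675/45 = −15
Tm = 81.5 + (-1.527) + 13.667 − 15 = 78.64 → 78.6°C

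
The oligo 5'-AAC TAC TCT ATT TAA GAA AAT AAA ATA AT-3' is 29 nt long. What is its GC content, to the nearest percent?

Scanning the sequence gives T=9, C=3, G=1, A=16.
G+C = 1 + 3 = 4 out of 29 bases
%GC = 4/29 × 100 = 13.79% ≈ 14%

14%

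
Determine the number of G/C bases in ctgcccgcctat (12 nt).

8

T=3, G=2, A=1, C=6
Total G or C: 2 + 6 = 8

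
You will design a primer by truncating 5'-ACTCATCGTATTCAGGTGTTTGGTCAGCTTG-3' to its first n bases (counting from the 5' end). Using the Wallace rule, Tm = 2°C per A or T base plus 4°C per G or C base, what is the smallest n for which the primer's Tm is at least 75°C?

First 26 bases: ACTCATCGTATTCAGGTGTTTGGTCA → Tm = 74°C (< 75°C)
First 27 bases: ACTCATCGTATTCAGGTGTTTGGTCAG → Tm = 78°C (≥ 75°C)
Each additional base adds 2°C (A/T) or 4°C (G/C), so Tm is non-decreasing in n; n = 27 is the first length to reach 75°C.

n = 27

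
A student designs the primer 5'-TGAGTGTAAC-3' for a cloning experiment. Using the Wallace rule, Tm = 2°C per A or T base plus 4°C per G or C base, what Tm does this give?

28°C

Scanning the sequence gives T=3, C=1, A=3, G=3.
A+T = 6, G+C = 4
Tm = 2×6 + 4×4 = 28°C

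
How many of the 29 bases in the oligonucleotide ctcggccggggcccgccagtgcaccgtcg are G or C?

Counting bases: T=3, G=11, A=2, C=13
Total G or C: 11 + 13 = 24

24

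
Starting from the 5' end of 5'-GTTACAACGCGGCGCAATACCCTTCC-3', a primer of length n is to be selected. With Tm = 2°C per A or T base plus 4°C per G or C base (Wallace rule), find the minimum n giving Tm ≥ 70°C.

n = 22

First 21 bases: GTTACAACGCGGCGCAATACC → Tm = 66°C (< 70°C)
First 22 bases: GTTACAACGCGGCGCAATACCC → Tm = 70°C (≥ 70°C)
Each additional base adds 2°C (A/T) or 4°C (G/C), so Tm is non-decreasing in n; n = 22 is the first length to reach 70°C.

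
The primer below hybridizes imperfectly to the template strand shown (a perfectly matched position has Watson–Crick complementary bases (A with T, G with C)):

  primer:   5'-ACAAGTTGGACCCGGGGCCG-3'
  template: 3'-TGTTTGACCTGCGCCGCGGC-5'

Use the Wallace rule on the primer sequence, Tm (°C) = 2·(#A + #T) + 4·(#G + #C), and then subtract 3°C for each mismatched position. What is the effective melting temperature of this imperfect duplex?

Primer base counts: A=4, T=2, G=8, C=6 → A+T=6, G+C=14
Perfect-match Tm = 2(6) + 4(14) = 12 + 56 = 68°C
Mismatches (positions where the bases are not complementary): 4 (at positions 5, 6, 12, 16)
Effective Tm = 68 − 4×3 = 68 − 12 = 56°C

56°C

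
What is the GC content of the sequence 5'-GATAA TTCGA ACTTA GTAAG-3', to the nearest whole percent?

30%

Base counts: C=2, G=4, A=8, T=6
G+C = 4 + 2 = 6 out of 20 bases
%GC = 6/20 × 100 = 30% ≈ 30%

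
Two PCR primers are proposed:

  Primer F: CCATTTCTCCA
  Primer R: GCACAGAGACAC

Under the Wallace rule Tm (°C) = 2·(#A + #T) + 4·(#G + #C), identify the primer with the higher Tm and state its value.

Primer R, 38°C

Primer F: A+T=6, G+C=5 → Tm = 2(6)+4(5) = 32°C
Primer R: A+T=5, G+C=7 → Tm = 2(5)+4(7) = 38°C
32°C vs 38°C → primer R is higher.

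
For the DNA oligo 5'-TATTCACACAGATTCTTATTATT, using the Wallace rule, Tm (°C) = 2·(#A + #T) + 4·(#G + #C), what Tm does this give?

Base counts: A=7, G=1, T=11, C=4
So N_AT = 18 and N_GC = 5.
Tm = 4·5 + 2·18 = 20 + 36 = 56°C

56°C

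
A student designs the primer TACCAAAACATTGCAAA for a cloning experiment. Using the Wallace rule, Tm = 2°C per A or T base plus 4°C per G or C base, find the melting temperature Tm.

44°C

Counting bases: A=9, C=4, T=3, G=1
A+T = 12, G+C = 5
Tm = 2×12 + 4×5 = 44°C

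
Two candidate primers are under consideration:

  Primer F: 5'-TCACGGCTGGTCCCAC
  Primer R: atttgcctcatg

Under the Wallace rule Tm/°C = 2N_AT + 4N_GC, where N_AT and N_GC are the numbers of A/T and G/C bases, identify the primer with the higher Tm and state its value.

Primer F: A+T=5, G+C=11 → Tm = 2(5)+4(11) = 54°C
Primer R: A+T=7, G+C=5 → Tm = 2(7)+4(5) = 34°C
54°C vs 34°C → primer F is higher.

Primer F, 54°C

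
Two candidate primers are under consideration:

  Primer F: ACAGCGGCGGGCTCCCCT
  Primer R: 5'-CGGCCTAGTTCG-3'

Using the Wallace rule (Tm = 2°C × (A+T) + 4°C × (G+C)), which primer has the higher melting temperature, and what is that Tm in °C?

Primer F: A+T=4, G+C=14 → Tm = 2(4)+4(14) = 64°C
Primer R: A+T=4, G+C=8 → Tm = 2(4)+4(8) = 40°C
64°C vs 40°C → primer F is higher.

Primer F, 64°C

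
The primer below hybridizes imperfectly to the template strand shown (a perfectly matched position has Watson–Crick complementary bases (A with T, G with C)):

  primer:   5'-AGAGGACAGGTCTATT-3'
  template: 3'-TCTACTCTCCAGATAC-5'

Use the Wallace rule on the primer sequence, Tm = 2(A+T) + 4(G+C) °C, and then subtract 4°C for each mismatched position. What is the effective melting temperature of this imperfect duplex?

Primer base counts: A=5, T=4, G=5, C=2 → A+T=9, G+C=7
Perfect-match Tm = 2(9) + 4(7) = 18 + 28 = 46°C
Mismatches (positions where the bases are not complementary): 3 (at positions 4, 7, 16)
Effective Tm = 46 − 3×4 = 46 − 12 = 34°C

34°C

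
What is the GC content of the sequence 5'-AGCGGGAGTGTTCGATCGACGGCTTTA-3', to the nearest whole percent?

56%

Base counts: G=10, A=5, C=5, T=7
G+C = 10 + 5 = 15 out of 27 bases
%GC = 15/27 × 100 = 55.56% ≈ 56%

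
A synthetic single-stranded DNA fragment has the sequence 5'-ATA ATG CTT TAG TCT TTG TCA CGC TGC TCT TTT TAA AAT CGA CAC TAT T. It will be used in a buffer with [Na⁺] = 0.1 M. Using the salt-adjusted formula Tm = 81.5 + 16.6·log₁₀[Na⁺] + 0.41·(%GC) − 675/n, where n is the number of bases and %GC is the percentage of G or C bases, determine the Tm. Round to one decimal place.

64.5°C

Length n = 49. Base counts: G=6, T=21, C=10, A=12
G+C = 16, so %GC = 16/49 × 100 = 32.653%
Salt term: 16.6 × (-1) = -16.6
GC term: 0.41 × 32.653 = 13.388; length term: −675/49 = −13.776
Tm = 81.5 + (-16.6) + 13.388 − 13.776 = 64.512 → 64.5°C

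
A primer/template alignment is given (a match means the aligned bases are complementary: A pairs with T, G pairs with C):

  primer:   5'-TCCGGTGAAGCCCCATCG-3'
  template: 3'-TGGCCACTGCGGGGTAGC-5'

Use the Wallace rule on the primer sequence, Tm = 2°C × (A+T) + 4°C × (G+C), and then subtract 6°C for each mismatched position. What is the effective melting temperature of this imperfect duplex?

48°C

Primer base counts: A=3, T=3, G=5, C=7 → A+T=6, G+C=12
Perfect-match Tm = 2(6) + 4(12) = 12 + 48 = 60°C
Mismatches (positions where the bases are not complementary): 2 (at positions 1, 9)
Effective Tm = 60 − 2×6 = 60 − 12 = 48°C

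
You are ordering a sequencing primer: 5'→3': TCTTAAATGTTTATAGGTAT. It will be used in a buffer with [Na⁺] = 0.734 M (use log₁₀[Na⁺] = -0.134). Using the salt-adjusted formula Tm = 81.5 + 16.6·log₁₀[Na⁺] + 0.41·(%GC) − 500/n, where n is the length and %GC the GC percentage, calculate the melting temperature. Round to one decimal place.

Length n = 20. Scanning the sequence gives C=1, G=3, T=10, A=6.
G+C = 4, so %GC = 4/20 × 100 = 20%
Salt term: 16.6 × (-0.134) = -2.224
GC term: 0.41 × 20 = 8.2; length term: −500/20 = −25
Tm = 81.5 + (-2.224) + 8.2 − 25 = 62.476 → 62.5°C

62.5°C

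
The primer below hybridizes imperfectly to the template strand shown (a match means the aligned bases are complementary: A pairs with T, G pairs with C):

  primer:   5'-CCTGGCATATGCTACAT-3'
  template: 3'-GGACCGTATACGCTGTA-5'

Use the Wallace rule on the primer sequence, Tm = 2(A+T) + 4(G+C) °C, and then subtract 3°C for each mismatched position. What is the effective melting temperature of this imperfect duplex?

47°C

Primer base counts: A=4, T=5, G=3, C=5 → A+T=9, G+C=8
Perfect-match Tm = 2(9) + 4(8) = 18 + 32 = 50°C
Mismatches (positions where the bases are not complementary): 1 (at position 13)
Effective Tm = 50 − 1×3 = 50 − 3 = 47°C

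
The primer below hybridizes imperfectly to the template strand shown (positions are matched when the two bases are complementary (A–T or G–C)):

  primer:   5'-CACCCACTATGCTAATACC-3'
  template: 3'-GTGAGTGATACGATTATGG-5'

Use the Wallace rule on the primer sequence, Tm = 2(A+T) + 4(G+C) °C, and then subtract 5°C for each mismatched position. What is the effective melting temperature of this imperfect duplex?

51°C

Primer base counts: A=6, T=4, G=1, C=8 → A+T=10, G+C=9
Perfect-match Tm = 2(10) + 4(9) = 20 + 36 = 56°C
Mismatches (positions where the bases are not complementary): 1 (at position 4)
Effective Tm = 56 − 1×5 = 56 − 5 = 51°C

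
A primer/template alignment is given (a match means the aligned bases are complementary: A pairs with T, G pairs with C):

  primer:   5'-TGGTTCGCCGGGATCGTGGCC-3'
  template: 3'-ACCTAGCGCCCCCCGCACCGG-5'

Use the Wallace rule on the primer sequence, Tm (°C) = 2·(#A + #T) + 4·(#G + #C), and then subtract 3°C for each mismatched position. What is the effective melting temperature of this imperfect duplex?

Primer base counts: A=1, T=5, G=9, C=6 → A+T=6, G+C=15
Perfect-match Tm = 2(6) + 4(15) = 12 + 60 = 72°C
Mismatches (positions where the bases are not complementary): 4 (at positions 4, 9, 13, 14)
Effective Tm = 72 − 4×3 = 72 − 12 = 60°C

60°C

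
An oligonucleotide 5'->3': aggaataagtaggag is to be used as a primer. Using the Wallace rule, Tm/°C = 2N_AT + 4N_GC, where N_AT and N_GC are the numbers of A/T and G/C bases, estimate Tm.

42°C

Base counts: T=2, C=0, A=7, G=6
A+T = 9, G+C = 6
Tm = 2(9) + 4(6) = 18 + 24 = 42°C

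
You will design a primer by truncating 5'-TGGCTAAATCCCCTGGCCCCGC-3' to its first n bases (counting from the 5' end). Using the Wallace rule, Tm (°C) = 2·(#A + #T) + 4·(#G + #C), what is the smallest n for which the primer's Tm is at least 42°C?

First 13 bases: TGGCTAAATCCCC → Tm = 40°C (< 42°C)
First 14 bases: TGGCTAAATCCCCT → Tm = 42°C (≥ 42°C)
Each additional base adds 2°C (A/T) or 4°C (G/C), so Tm is non-decreasing in n; n = 14 is the first length to reach 42°C.

n = 14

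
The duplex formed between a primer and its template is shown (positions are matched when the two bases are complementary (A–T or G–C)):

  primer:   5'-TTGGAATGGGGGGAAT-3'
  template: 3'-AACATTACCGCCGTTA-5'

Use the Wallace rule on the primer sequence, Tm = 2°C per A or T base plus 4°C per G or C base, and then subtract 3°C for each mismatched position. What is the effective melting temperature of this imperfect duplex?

Primer base counts: A=4, T=4, G=8, C=0 → A+T=8, G+C=8
Perfect-match Tm = 2(8) + 4(8) = 16 + 32 = 48°C
Mismatches (positions where the bases are not complementary): 3 (at positions 4, 10, 13)
Effective Tm = 48 − 3×3 = 48 − 9 = 39°C

39°C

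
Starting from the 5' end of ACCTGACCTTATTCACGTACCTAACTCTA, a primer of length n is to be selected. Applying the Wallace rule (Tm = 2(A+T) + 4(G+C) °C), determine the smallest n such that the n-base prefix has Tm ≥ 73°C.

First 25 bases: ACCTGACCTTATTCACGTACCTAAC → Tm = 72°C (< 73°C)
First 26 bases: ACCTGACCTTATTCACGTACCTAACT → Tm = 74°C (≥ 73°C)
Since every base adds ≥2°C, Tm only increases with n, so the threshold is first crossed at n = 26.

n = 26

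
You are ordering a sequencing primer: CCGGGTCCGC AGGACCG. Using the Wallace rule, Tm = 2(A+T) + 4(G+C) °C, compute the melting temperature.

62°C

C=7, G=7, A=2, T=1
So N_AT = 3 and N_GC = 14.
Tm = 2×3 + 4×14 = 62°C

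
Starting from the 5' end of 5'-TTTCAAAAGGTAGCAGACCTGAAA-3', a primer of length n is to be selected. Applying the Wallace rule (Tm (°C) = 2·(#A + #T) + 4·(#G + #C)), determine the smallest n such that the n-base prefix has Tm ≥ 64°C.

n = 23

First 22 bases: TTTCAAAAGGTAGCAGACCTGA → Tm = 62°C (< 64°C)
First 23 bases: TTTCAAAAGGTAGCAGACCTGAA → Tm = 64°C (≥ 64°C)
Since every base adds ≥2°C, Tm only increases with n, so the threshold is first crossed at n = 23.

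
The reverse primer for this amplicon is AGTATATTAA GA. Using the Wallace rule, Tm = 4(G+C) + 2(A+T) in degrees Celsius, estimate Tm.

28°C

Base counts: T=4, C=0, G=2, A=6
So N_AT = 10 and N_GC = 2.
Tm = 4·2 + 2·10 = 8 + 20 = 28°C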